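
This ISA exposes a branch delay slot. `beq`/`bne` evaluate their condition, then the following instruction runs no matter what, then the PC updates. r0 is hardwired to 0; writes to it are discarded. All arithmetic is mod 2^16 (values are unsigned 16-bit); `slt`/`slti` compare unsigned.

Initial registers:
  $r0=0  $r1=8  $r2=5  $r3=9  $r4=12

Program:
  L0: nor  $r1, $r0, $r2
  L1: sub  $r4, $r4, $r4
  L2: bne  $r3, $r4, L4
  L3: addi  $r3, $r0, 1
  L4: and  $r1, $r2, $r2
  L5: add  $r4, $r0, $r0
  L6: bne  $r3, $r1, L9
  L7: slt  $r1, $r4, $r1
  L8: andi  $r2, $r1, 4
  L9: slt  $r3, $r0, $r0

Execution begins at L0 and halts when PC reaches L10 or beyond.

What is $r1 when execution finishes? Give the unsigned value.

1

[0] nor  $r1, $r0, $r2  →  {$r0:0, $r1:65530, $r2:5, $r3:9, $r4:12}
[1] sub  $r4, $r4, $r4  →  {$r0:0, $r1:65530, $r2:5, $r3:9, $r4:0}
[2] bne  $r3, $r4, L4  →  {$r0:0, $r1:65530, $r2:5, $r3:9, $r4:0}  ⟨branch taken⟩
[3] addi  $r3, $r0, 1  →  {$r0:0, $r1:65530, $r2:5, $r3:1, $r4:0}
[4] and  $r1, $r2, $r2  →  {$r0:0, $r1:5, $r2:5, $r3:1, $r4:0}
[5] add  $r4, $r0, $r0  →  {$r0:0, $r1:5, $r2:5, $r3:1, $r4:0}
[6] bne  $r3, $r1, L9  →  {$r0:0, $r1:5, $r2:5, $r3:1, $r4:0}  ⟨branch taken⟩
[7] slt  $r1, $r4, $r1  →  {$r0:0, $r1:1, $r2:5, $r3:1, $r4:0}
[9] slt  $r3, $r0, $r0  →  {$r0:0, $r1:1, $r2:5, $r3:0, $r4:0}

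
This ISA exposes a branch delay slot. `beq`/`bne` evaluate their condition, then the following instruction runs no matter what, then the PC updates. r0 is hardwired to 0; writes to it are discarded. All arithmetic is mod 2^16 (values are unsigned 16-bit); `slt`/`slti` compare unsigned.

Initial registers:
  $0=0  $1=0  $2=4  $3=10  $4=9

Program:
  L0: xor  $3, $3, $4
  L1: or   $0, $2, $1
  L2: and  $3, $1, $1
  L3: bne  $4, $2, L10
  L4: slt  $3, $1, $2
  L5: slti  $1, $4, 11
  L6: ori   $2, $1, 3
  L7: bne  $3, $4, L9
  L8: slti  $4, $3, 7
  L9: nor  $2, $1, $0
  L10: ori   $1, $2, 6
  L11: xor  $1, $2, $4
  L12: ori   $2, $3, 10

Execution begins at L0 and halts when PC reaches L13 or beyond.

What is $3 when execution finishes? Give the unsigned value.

  step pc=0: xor  $3, $3, $4  regs=(0,0,4,3,9)
  step pc=1: or   $0, $2, $1  regs=(0,0,4,3,9)
  step pc=2: and  $3, $1, $1  regs=(0,0,4,0,9)
  step pc=3: bne  $4, $2, L10  cond=T  regs=(0,0,4,0,9)
  step pc=4: slt  $3, $1, $2  regs=(0,0,4,1,9)
  step pc=10: ori   $1, $2, 6  regs=(0,6,4,1,9)
  step pc=11: xor  $1, $2, $4  regs=(0,13,4,1,9)
  step pc=12: ori   $2, $3, 10  regs=(0,13,11,1,9)

1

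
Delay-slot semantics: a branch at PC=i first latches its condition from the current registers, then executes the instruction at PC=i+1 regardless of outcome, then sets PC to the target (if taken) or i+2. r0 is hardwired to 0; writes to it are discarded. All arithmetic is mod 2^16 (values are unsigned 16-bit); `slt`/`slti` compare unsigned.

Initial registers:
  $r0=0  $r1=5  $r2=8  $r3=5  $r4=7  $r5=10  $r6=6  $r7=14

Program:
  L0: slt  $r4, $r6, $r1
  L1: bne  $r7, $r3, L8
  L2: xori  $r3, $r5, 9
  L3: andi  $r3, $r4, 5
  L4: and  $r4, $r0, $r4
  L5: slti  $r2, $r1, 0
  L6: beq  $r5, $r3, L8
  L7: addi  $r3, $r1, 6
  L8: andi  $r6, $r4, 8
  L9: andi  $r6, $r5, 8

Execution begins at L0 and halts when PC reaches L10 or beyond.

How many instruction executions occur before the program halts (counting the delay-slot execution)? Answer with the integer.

[0] slt  $r4, $r6, $r1  →  {$r0:0, $r1:5, $r2:8, $r3:5, $r4:0, $r5:10, $r6:6, $r7:14}
[1] bne  $r7, $r3, L8  →  {$r0:0, $r1:5, $r2:8, $r3:5, $r4:0, $r5:10, $r6:6, $r7:14}  ⟨branch taken⟩
[2] xori  $r3, $r5, 9  →  {$r0:0, $r1:5, $r2:8, $r3:3, $r4:0, $r5:10, $r6:6, $r7:14}
[8] andi  $r6, $r4, 8  →  {$r0:0, $r1:5, $r2:8, $r3:3, $r4:0, $r5:10, $r6:0, $r7:14}
[9] andi  $r6, $r5, 8  →  {$r0:0, $r1:5, $r2:8, $r3:3, $r4:0, $r5:10, $r6:8, $r7:14}

5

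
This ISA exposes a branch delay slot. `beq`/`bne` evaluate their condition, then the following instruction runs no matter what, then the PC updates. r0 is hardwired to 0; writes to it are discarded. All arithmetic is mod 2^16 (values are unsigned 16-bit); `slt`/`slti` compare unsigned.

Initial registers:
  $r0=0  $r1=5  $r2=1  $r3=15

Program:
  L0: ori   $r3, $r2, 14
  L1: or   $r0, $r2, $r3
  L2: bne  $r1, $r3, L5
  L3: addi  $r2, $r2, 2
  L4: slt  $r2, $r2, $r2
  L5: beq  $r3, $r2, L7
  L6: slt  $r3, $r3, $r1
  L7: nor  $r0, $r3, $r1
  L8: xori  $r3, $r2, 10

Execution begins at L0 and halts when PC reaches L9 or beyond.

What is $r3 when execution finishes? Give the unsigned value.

9

PC=0  ori   $r3, $r2, 14     | $r0=0 $r1=5 $r2=1 $r3=15
PC=1  or   $r0, $r2, $r3     | $r0=0 $r1=5 $r2=1 $r3=15
PC=2  bne  $r1, $r3, L5      | $r0=0 $r1=5 $r2=1 $r3=15  [TAKEN]
PC=3  addi  $r2, $r2, 2      | $r0=0 $r1=5 $r2=3 $r3=15
PC=5  beq  $r3, $r2, L7      | $r0=0 $r1=5 $r2=3 $r3=15  [not taken]
PC=6  slt  $r3, $r3, $r1     | $r0=0 $r1=5 $r2=3 $r3=0
PC=7  nor  $r0, $r3, $r1     | $r0=0 $r1=5 $r2=3 $r3=0
PC=8  xori  $r3, $r2, 10     | $r0=0 $r1=5 $r2=3 $r3=9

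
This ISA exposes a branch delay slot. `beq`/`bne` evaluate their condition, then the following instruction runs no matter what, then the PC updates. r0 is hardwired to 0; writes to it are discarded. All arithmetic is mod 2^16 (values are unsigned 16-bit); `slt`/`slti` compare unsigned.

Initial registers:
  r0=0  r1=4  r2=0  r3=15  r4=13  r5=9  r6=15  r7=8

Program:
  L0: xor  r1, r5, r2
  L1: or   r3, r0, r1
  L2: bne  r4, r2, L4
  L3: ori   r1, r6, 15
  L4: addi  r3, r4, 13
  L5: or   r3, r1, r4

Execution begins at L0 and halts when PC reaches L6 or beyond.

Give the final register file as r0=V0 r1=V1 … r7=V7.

PC=0  xor  r1, r5, r2        | r0=0 r1=9 r2=0 r3=15 r4=13 r5=9 r6=15 r7=8
PC=1  or   r3, r0, r1        | r0=0 r1=9 r2=0 r3=9 r4=13 r5=9 r6=15 r7=8
PC=2  bne  r4, r2, L4        | r0=0 r1=9 r2=0 r3=9 r4=13 r5=9 r6=15 r7=8  [TAKEN]
PC=3  ori   r1, r6, 15       | r0=0 r1=15 r2=0 r3=9 r4=13 r5=9 r6=15 r7=8
PC=4  addi  r3, r4, 13       | r0=0 r1=15 r2=0 r3=26 r4=13 r5=9 r6=15 r7=8
PC=5  or   r3, r1, r4        | r0=0 r1=15 r2=0 r3=15 r4=13 r5=9 r6=15 r7=8

r0=0 r1=15 r2=0 r3=15 r4=13 r5=9 r6=15 r7=8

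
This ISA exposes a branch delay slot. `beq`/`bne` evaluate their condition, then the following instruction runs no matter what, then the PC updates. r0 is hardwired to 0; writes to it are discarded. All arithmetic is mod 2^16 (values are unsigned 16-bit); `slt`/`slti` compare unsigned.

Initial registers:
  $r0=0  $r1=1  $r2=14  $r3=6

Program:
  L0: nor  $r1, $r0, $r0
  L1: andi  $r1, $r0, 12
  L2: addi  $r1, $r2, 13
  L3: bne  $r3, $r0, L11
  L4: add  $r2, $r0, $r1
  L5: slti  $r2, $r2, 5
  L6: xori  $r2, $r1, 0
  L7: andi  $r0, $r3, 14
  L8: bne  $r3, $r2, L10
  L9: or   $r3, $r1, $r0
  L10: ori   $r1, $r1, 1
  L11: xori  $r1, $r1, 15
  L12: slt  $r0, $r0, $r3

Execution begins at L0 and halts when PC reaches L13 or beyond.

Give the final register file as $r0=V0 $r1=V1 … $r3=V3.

$r0=0 $r1=20 $r2=27 $r3=6

[0] nor  $r1, $r0, $r0  →  {$r0:0, $r1:65535, $r2:14, $r3:6}
[1] andi  $r1, $r0, 12  →  {$r0:0, $r1:0, $r2:14, $r3:6}
[2] addi  $r1, $r2, 13  →  {$r0:0, $r1:27, $r2:14, $r3:6}
[3] bne  $r3, $r0, L11  →  {$r0:0, $r1:27, $r2:14, $r3:6}  ⟨branch taken⟩
[4] add  $r2, $r0, $r1  →  {$r0:0, $r1:27, $r2:27, $r3:6}
[11] xori  $r1, $r1, 15  →  {$r0:0, $r1:20, $r2:27, $r3:6}
[12] slt  $r0, $r0, $r3  →  {$r0:0, $r1:20, $r2:27, $r3:6}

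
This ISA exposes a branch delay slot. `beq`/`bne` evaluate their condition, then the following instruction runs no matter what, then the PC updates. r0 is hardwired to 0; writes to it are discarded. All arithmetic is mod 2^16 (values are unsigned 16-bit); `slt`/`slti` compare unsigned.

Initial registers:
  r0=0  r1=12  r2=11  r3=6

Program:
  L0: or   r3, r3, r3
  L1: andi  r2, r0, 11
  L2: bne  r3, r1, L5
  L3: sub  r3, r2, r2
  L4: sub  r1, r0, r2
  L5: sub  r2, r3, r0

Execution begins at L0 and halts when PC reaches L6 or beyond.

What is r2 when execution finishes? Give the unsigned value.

#0 or   r3, r3, r3 ; 0/12/11/6
#1 andi  r2, r0, 11 ; 0/12/0/6
#2 bne  r3, r1, L5 ; 0/12/0/6 ; →target
#3 sub  r3, r2, r2 ; 0/12/0/0
#5 sub  r2, r3, r0 ; 0/12/0/0

0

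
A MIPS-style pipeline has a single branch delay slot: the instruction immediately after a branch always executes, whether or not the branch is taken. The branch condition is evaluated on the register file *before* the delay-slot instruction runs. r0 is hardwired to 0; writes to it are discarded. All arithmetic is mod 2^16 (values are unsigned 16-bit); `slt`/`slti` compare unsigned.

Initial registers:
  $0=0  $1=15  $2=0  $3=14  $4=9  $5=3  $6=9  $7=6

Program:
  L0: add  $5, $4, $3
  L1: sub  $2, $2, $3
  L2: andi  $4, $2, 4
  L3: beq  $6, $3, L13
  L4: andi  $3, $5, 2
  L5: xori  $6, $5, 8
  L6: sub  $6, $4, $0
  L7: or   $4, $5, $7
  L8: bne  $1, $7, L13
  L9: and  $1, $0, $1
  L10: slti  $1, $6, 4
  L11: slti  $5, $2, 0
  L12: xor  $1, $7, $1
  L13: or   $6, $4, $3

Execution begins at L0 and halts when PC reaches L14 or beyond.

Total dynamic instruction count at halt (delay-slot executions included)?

PC=0  add  $5, $4, $3        | $0=0 $1=15 $2=0 $3=14 $4=9 $5=23 $6=9 $7=6
PC=1  sub  $2, $2, $3        | $0=0 $1=15 $2=65522 $3=14 $4=9 $5=23 $6=9 $7=6
PC=2  andi  $4, $2, 4        | $0=0 $1=15 $2=65522 $3=14 $4=0 $5=23 $6=9 $7=6
PC=3  beq  $6, $3, L13       | $0=0 $1=15 $2=65522 $3=14 $4=0 $5=23 $6=9 $7=6  [not taken]
PC=4  andi  $3, $5, 2        | $0=0 $1=15 $2=65522 $3=2 $4=0 $5=23 $6=9 $7=6
PC=5  xori  $6, $5, 8        | $0=0 $1=15 $2=65522 $3=2 $4=0 $5=23 $6=31 $7=6
PC=6  sub  $6, $4, $0        | $0=0 $1=15 $2=65522 $3=2 $4=0 $5=23 $6=0 $7=6
PC=7  or   $4, $5, $7        | $0=0 $1=15 $2=65522 $3=2 $4=23 $5=23 $6=0 $7=6
PC=8  bne  $1, $7, L13       | $0=0 $1=15 $2=65522 $3=2 $4=23 $5=23 $6=0 $7=6  [TAKEN]
PC=9  and  $1, $0, $1        | $0=0 $1=0 $2=65522 $3=2 $4=23 $5=23 $6=0 $7=6
PC=13 or   $6, $4, $3        | $0=0 $1=0 $2=65522 $3=2 $4=23 $5=23 $6=23 $7=6

11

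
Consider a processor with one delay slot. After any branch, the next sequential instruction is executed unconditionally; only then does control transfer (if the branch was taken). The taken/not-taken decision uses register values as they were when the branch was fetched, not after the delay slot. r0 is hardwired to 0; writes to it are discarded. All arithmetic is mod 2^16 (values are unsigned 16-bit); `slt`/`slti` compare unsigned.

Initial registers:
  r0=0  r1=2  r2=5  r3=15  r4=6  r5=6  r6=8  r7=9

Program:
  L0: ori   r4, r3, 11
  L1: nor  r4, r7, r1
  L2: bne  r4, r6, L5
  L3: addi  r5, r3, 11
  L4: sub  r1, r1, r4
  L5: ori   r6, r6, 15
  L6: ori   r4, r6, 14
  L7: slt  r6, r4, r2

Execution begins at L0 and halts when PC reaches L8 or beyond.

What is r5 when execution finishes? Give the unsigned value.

26

PC=0  ori   r4, r3, 11       | r0=0 r1=2 r2=5 r3=15 r4=15 r5=6 r6=8 r7=9
PC=1  nor  r4, r7, r1        | r0=0 r1=2 r2=5 r3=15 r4=65524 r5=6 r6=8 r7=9
PC=2  bne  r4, r6, L5        | r0=0 r1=2 r2=5 r3=15 r4=65524 r5=6 r6=8 r7=9  [TAKEN]
PC=3  addi  r5, r3, 11       | r0=0 r1=2 r2=5 r3=15 r4=65524 r5=26 r6=8 r7=9
PC=5  ori   r6, r6, 15       | r0=0 r1=2 r2=5 r3=15 r4=65524 r5=26 r6=15 r7=9
PC=6  ori   r4, r6, 14       | r0=0 r1=2 r2=5 r3=15 r4=15 r5=26 r6=15 r7=9
PC=7  slt  r6, r4, r2        | r0=0 r1=2 r2=5 r3=15 r4=15 r5=26 r6=0 r7=9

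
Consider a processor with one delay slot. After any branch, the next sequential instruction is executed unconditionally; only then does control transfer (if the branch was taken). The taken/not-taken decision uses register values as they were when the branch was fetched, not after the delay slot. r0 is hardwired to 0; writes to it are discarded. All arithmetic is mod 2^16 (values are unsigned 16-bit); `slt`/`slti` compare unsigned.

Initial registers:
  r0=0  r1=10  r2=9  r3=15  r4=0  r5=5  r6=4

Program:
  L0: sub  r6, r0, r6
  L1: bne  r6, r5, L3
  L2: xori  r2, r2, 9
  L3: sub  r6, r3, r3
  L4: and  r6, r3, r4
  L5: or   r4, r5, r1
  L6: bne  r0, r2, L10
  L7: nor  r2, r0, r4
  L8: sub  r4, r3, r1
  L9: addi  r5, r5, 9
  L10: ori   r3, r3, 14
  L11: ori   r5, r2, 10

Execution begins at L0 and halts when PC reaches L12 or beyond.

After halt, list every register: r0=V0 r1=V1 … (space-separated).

r0=0 r1=10 r2=65520 r3=15 r4=5 r5=65530 r6=0

  step pc=0: sub  r6, r0, r6  regs=(0,10,9,15,0,5,65532)
  step pc=1: bne  r6, r5, L3  cond=T  regs=(0,10,9,15,0,5,65532)
  step pc=2: xori  r2, r2, 9  regs=(0,10,0,15,0,5,65532)
  step pc=3: sub  r6, r3, r3  regs=(0,10,0,15,0,5,0)
  step pc=4: and  r6, r3, r4  regs=(0,10,0,15,0,5,0)
  step pc=5: or   r4, r5, r1  regs=(0,10,0,15,15,5,0)
  step pc=6: bne  r0, r2, L10  cond=F  regs=(0,10,0,15,15,5,0)
  step pc=7: nor  r2, r0, r4  regs=(0,10,65520,15,15,5,0)
  step pc=8: sub  r4, r3, r1  regs=(0,10,65520,15,5,5,0)
  step pc=9: addi  r5, r5, 9  regs=(0,10,65520,15,5,14,0)
  step pc=10: ori   r3, r3, 14  regs=(0,10,65520,15,5,14,0)
  step pc=11: ori   r5, r2, 10  regs=(0,10,65520,15,5,65530,0)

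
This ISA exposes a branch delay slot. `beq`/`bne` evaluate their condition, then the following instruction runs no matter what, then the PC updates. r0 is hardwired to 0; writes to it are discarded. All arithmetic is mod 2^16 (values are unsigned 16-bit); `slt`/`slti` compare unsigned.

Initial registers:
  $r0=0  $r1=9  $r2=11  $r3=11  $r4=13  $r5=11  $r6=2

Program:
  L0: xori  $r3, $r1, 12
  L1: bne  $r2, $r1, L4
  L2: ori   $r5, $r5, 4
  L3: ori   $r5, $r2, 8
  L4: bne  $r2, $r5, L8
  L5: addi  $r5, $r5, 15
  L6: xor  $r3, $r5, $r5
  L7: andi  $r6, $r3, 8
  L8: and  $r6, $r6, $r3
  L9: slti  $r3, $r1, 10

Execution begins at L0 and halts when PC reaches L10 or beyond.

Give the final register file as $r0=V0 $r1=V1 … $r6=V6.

PC=0  xori  $r3, $r1, 12     | $r0=0 $r1=9 $r2=11 $r3=5 $r4=13 $r5=11 $r6=2
PC=1  bne  $r2, $r1, L4      | $r0=0 $r1=9 $r2=11 $r3=5 $r4=13 $r5=11 $r6=2  [TAKEN]
PC=2  ori   $r5, $r5, 4      | $r0=0 $r1=9 $r2=11 $r3=5 $r4=13 $r5=15 $r6=2
PC=4  bne  $r2, $r5, L8      | $r0=0 $r1=9 $r2=11 $r3=5 $r4=13 $r5=15 $r6=2  [TAKEN]
PC=5  addi  $r5, $r5, 15     | $r0=0 $r1=9 $r2=11 $r3=5 $r4=13 $r5=30 $r6=2
PC=8  and  $r6, $r6, $r3     | $r0=0 $r1=9 $r2=11 $r3=5 $r4=13 $r5=30 $r6=0
PC=9  slti  $r3, $r1, 10     | $r0=0 $r1=9 $r2=11 $r3=1 $r4=13 $r5=30 $r6=0

$r0=0 $r1=9 $r2=11 $r3=1 $r4=13 $r5=30 $r6=0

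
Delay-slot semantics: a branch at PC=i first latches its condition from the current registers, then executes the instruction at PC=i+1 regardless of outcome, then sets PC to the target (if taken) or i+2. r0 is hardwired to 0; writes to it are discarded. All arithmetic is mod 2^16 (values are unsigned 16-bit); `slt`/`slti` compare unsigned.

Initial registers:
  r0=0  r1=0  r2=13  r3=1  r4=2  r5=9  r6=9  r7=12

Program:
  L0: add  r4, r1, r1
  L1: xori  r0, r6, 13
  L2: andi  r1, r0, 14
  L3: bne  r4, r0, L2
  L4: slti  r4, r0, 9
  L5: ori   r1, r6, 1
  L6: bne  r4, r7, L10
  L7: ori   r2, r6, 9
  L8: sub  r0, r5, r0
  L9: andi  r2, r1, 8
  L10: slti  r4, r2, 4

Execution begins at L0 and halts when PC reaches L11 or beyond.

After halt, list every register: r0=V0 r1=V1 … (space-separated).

[0] add  r4, r1, r1  →  {r0:0, r1:0, r2:13, r3:1, r4:0, r5:9, r6:9, r7:12}
[1] xori  r0, r6, 13  →  {r0:0, r1:0, r2:13, r3:1, r4:0, r5:9, r6:9, r7:12}
[2] andi  r1, r0, 14  →  {r0:0, r1:0, r2:13, r3:1, r4:0, r5:9, r6:9, r7:12}
[3] bne  r4, r0, L2  →  {r0:0, r1:0, r2:13, r3:1, r4:0, r5:9, r6:9, r7:12}  ⟨branch fallthrough⟩
[4] slti  r4, r0, 9  →  {r0:0, r1:0, r2:13, r3:1, r4:1, r5:9, r6:9, r7:12}
[5] ori   r1, r6, 1  →  {r0:0, r1:9, r2:13, r3:1, r4:1, r5:9, r6:9, r7:12}
[6] bne  r4, r7, L10  →  {r0:0, r1:9, r2:13, r3:1, r4:1, r5:9, r6:9, r7:12}  ⟨branch taken⟩
[7] ori   r2, r6, 9  →  {r0:0, r1:9, r2:9, r3:1, r4:1, r5:9, r6:9, r7:12}
[10] slti  r4, r2, 4  →  {r0:0, r1:9, r2:9, r3:1, r4:0, r5:9, r6:9, r7:12}

r0=0 r1=9 r2=9 r3=1 r4=0 r5=9 r6=9 r7=12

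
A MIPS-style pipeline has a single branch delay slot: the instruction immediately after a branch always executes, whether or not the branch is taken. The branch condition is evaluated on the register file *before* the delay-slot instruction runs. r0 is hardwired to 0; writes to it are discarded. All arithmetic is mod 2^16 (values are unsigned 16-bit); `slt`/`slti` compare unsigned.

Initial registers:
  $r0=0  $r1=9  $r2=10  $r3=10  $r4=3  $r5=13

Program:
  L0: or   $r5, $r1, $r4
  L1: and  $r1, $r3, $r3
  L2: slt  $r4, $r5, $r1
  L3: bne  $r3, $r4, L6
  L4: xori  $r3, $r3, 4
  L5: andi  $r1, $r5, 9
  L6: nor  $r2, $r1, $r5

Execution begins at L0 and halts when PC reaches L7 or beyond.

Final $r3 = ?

  step pc=0: or   $r5, $r1, $r4  regs=(0,9,10,10,3,11)
  step pc=1: and  $r1, $r3, $r3  regs=(0,10,10,10,3,11)
  step pc=2: slt  $r4, $r5, $r1  regs=(0,10,10,10,0,11)
  step pc=3: bne  $r3, $r4, L6  cond=T  regs=(0,10,10,10,0,11)
  step pc=4: xori  $r3, $r3, 4  regs=(0,10,10,14,0,11)
  step pc=6: nor  $r2, $r1, $r5  regs=(0,10,65524,14,0,11)

14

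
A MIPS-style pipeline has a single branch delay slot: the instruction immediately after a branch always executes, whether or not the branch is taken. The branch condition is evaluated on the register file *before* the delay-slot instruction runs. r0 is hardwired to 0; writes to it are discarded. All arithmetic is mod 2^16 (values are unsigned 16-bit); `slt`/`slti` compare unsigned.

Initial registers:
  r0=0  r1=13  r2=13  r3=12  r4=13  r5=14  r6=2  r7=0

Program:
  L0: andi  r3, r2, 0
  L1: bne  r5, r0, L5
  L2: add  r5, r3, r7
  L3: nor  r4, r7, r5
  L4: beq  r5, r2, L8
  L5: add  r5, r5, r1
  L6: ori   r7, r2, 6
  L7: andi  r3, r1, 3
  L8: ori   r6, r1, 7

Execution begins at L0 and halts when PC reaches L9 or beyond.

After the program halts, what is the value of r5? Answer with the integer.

  step pc=0: andi  r3, r2, 0  regs=(0,13,13,0,13,14,2,0)
  step pc=1: bne  r5, r0, L5  cond=T  regs=(0,13,13,0,13,14,2,0)
  step pc=2: add  r5, r3, r7  regs=(0,13,13,0,13,0,2,0)
  step pc=5: add  r5, r5, r1  regs=(0,13,13,0,13,13,2,0)
  step pc=6: ori   r7, r2, 6  regs=(0,13,13,0,13,13,2,15)
  step pc=7: andi  r3, r1, 3  regs=(0,13,13,1,13,13,2,15)
  step pc=8: ori   r6, r1, 7  regs=(0,13,13,1,13,13,15,15)

13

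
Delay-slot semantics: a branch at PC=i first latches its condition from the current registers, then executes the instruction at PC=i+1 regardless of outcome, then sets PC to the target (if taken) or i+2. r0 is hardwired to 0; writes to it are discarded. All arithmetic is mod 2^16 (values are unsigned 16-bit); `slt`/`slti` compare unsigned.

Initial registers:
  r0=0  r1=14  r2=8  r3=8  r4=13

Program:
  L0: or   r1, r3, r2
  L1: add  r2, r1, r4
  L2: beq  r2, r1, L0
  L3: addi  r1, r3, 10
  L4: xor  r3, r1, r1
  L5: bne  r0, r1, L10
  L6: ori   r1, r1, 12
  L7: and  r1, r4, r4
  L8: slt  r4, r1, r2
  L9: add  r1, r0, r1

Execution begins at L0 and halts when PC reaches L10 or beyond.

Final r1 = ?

30

#0 or   r1, r3, r2 ; 0/8/8/8/13
#1 add  r2, r1, r4 ; 0/8/21/8/13
#2 beq  r2, r1, L0 ; 0/8/21/8/13 ; →fallthru
#3 addi  r1, r3, 10 ; 0/18/21/8/13
#4 xor  r3, r1, r1 ; 0/18/21/0/13
#5 bne  r0, r1, L10 ; 0/18/21/0/13 ; →target
#6 ori   r1, r1, 12 ; 0/30/21/0/13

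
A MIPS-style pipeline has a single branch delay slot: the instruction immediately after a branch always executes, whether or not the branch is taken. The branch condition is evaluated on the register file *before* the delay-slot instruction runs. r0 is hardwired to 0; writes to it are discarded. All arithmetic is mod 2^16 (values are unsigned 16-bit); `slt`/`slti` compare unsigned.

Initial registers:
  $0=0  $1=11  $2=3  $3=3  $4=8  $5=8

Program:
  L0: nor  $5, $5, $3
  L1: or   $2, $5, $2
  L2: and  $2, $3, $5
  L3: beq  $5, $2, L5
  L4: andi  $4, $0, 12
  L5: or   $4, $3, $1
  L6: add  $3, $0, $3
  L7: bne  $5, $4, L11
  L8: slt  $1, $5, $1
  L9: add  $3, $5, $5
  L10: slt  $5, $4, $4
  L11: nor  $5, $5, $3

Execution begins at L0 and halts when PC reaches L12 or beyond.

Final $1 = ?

#0 nor  $5, $5, $3 ; 0/11/3/3/8/65524
#1 or   $2, $5, $2 ; 0/11/65527/3/8/65524
#2 and  $2, $3, $5 ; 0/11/0/3/8/65524
#3 beq  $5, $2, L5 ; 0/11/0/3/8/65524 ; →fallthru
#4 andi  $4, $0, 12 ; 0/11/0/3/0/65524
#5 or   $4, $3, $1 ; 0/11/0/3/11/65524
#6 add  $3, $0, $3 ; 0/11/0/3/11/65524
#7 bne  $5, $4, L11 ; 0/11/0/3/11/65524 ; →target
#8 slt  $1, $5, $1 ; 0/0/0/3/11/65524
#11 nor  $5, $5, $3 ; 0/0/0/3/11/8

0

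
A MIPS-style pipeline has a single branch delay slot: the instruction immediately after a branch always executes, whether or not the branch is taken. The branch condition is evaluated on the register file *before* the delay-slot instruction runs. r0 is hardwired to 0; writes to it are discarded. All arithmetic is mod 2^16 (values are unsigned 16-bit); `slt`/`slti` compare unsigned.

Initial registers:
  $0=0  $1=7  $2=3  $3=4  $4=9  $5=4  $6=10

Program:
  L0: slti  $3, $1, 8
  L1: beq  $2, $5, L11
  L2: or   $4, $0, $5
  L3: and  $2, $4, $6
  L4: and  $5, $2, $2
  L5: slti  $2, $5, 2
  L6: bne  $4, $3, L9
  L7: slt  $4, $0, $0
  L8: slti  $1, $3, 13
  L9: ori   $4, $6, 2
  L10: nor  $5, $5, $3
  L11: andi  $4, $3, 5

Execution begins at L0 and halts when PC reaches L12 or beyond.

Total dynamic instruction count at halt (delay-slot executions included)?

PC=0  slti  $3, $1, 8        | $0=0 $1=7 $2=3 $3=1 $4=9 $5=4 $6=10
PC=1  beq  $2, $5, L11       | $0=0 $1=7 $2=3 $3=1 $4=9 $5=4 $6=10  [not taken]
PC=2  or   $4, $0, $5        | $0=0 $1=7 $2=3 $3=1 $4=4 $5=4 $6=10
PC=3  and  $2, $4, $6        | $0=0 $1=7 $2=0 $3=1 $4=4 $5=4 $6=10
PC=4  and  $5, $2, $2        | $0=0 $1=7 $2=0 $3=1 $4=4 $5=0 $6=10
PC=5  slti  $2, $5, 2        | $0=0 $1=7 $2=1 $3=1 $4=4 $5=0 $6=10
PC=6  bne  $4, $3, L9        | $0=0 $1=7 $2=1 $3=1 $4=4 $5=0 $6=10  [TAKEN]
PC=7  slt  $4, $0, $0        | $0=0 $1=7 $2=1 $3=1 $4=0 $5=0 $6=10
PC=9  ori   $4, $6, 2        | $0=0 $1=7 $2=1 $3=1 $4=10 $5=0 $6=10
PC=10 nor  $5, $5, $3        | $0=0 $1=7 $2=1 $3=1 $4=10 $5=65534 $6=10
PC=11 andi  $4, $3, 5        | $0=0 $1=7 $2=1 $3=1 $4=1 $5=65534 $6=10

11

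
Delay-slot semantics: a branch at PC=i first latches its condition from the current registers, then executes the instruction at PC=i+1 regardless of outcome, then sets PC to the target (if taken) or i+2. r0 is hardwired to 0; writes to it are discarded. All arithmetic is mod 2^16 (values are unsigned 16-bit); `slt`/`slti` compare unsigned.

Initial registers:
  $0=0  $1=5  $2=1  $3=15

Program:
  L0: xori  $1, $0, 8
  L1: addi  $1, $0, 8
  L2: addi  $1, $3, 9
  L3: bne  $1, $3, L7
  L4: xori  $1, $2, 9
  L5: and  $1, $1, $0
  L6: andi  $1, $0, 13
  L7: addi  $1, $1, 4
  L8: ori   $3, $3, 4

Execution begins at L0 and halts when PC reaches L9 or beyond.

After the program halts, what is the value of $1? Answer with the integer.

PC=0  xori  $1, $0, 8        | $0=0 $1=8 $2=1 $3=15
PC=1  addi  $1, $0, 8        | $0=0 $1=8 $2=1 $3=15
PC=2  addi  $1, $3, 9        | $0=0 $1=24 $2=1 $3=15
PC=3  bne  $1, $3, L7        | $0=0 $1=24 $2=1 $3=15  [TAKEN]
PC=4  xori  $1, $2, 9        | $0=0 $1=8 $2=1 $3=15
PC=7  addi  $1, $1, 4        | $0=0 $1=12 $2=1 $3=15
PC=8  ori   $3, $3, 4        | $0=0 $1=12 $2=1 $3=15

12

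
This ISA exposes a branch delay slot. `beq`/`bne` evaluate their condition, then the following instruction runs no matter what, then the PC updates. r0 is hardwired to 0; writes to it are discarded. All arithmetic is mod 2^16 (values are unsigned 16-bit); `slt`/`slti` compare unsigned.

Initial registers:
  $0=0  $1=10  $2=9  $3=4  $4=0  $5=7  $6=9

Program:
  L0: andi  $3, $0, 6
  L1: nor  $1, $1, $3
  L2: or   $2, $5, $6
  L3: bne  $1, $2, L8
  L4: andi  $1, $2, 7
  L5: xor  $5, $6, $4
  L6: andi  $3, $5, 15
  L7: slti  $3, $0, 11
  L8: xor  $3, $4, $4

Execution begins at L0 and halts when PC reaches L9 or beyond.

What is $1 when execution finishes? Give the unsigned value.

[0] andi  $3, $0, 6  →  {$0:0, $1:10, $2:9, $3:0, $4:0, $5:7, $6:9}
[1] nor  $1, $1, $3  →  {$0:0, $1:65525, $2:9, $3:0, $4:0, $5:7, $6:9}
[2] or   $2, $5, $6  →  {$0:0, $1:65525, $2:15, $3:0, $4:0, $5:7, $6:9}
[3] bne  $1, $2, L8  →  {$0:0, $1:65525, $2:15, $3:0, $4:0, $5:7, $6:9}  ⟨branch taken⟩
[4] andi  $1, $2, 7  →  {$0:0, $1:7, $2:15, $3:0, $4:0, $5:7, $6:9}
[8] xor  $3, $4, $4  →  {$0:0, $1:7, $2:15, $3:0, $4:0, $5:7, $6:9}

7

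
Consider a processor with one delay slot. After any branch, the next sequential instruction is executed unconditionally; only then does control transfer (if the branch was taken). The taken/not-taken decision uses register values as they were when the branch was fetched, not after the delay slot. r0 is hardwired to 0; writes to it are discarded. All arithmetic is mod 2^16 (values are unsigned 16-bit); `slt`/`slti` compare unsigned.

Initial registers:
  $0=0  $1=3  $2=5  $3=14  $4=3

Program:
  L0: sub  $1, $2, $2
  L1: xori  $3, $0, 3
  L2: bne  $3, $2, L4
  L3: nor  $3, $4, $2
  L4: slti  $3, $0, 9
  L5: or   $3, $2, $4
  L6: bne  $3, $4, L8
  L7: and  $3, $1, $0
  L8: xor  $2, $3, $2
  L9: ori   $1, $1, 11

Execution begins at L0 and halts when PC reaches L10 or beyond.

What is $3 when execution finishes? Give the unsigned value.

[0] sub  $1, $2, $2  →  {$0:0, $1:0, $2:5, $3:14, $4:3}
[1] xori  $3, $0, 3  →  {$0:0, $1:0, $2:5, $3:3, $4:3}
[2] bne  $3, $2, L4  →  {$0:0, $1:0, $2:5, $3:3, $4:3}  ⟨branch taken⟩
[3] nor  $3, $4, $2  →  {$0:0, $1:0, $2:5, $3:65528, $4:3}
[4] slti  $3, $0, 9  →  {$0:0, $1:0, $2:5, $3:1, $4:3}
[5] or   $3, $2, $4  →  {$0:0, $1:0, $2:5, $3:7, $4:3}
[6] bne  $3, $4, L8  →  {$0:0, $1:0, $2:5, $3:7, $4:3}  ⟨branch taken⟩
[7] and  $3, $1, $0  →  {$0:0, $1:0, $2:5, $3:0, $4:3}
[8] xor  $2, $3, $2  →  {$0:0, $1:0, $2:5, $3:0, $4:3}
[9] ori   $1, $1, 11  →  {$0:0, $1:11, $2:5, $3:0, $4:3}

0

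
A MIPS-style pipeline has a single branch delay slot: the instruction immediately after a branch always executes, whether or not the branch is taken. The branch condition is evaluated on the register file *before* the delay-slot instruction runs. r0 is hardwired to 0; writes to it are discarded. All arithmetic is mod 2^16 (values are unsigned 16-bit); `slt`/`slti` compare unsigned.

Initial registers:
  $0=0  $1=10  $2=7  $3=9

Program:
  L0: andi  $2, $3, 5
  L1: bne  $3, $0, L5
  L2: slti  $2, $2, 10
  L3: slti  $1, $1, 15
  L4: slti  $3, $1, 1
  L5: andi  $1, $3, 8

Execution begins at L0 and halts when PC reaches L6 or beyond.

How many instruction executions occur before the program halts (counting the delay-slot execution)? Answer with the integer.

4

PC=0  andi  $2, $3, 5        | $0=0 $1=10 $2=1 $3=9
PC=1  bne  $3, $0, L5        | $0=0 $1=10 $2=1 $3=9  [TAKEN]
PC=2  slti  $2, $2, 10       | $0=0 $1=10 $2=1 $3=9
PC=5  andi  $1, $3, 8        | $0=0 $1=8 $2=1 $3=9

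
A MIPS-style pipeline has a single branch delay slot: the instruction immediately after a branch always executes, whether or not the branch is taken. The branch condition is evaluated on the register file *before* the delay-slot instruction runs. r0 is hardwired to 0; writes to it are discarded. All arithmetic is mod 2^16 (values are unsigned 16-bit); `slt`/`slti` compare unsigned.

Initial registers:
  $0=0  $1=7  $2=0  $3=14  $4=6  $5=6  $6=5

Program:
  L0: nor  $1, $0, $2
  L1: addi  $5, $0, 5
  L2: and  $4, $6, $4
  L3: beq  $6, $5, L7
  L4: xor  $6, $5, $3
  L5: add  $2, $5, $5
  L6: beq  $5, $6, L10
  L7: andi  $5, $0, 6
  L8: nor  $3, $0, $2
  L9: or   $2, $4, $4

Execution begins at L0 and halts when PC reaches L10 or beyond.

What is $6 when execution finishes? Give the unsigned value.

11

[0] nor  $1, $0, $2  →  {$0:0, $1:65535, $2:0, $3:14, $4:6, $5:6, $6:5}
[1] addi  $5, $0, 5  →  {$0:0, $1:65535, $2:0, $3:14, $4:6, $5:5, $6:5}
[2] and  $4, $6, $4  →  {$0:0, $1:65535, $2:0, $3:14, $4:4, $5:5, $6:5}
[3] beq  $6, $5, L7  →  {$0:0, $1:65535, $2:0, $3:14, $4:4, $5:5, $6:5}  ⟨branch taken⟩
[4] xor  $6, $5, $3  →  {$0:0, $1:65535, $2:0, $3:14, $4:4, $5:5, $6:11}
[7] andi  $5, $0, 6  →  {$0:0, $1:65535, $2:0, $3:14, $4:4, $5:0, $6:11}
[8] nor  $3, $0, $2  →  {$0:0, $1:65535, $2:0, $3:65535, $4:4, $5:0, $6:11}
[9] or   $2, $4, $4  →  {$0:0, $1:65535, $2:4, $3:65535, $4:4, $5:0, $6:11}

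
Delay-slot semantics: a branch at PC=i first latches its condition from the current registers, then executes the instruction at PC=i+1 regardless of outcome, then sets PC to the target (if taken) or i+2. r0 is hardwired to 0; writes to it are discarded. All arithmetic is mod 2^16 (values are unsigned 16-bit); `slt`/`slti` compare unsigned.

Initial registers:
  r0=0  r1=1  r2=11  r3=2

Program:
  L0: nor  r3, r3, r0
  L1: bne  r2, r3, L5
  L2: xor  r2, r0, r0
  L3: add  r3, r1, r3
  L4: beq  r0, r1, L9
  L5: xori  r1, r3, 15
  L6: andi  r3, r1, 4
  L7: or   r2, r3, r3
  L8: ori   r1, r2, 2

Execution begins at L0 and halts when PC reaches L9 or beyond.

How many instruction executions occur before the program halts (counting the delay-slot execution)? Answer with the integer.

[0] nor  r3, r3, r0  →  {r0:0, r1:1, r2:11, r3:65533}
[1] bne  r2, r3, L5  →  {r0:0, r1:1, r2:11, r3:65533}  ⟨branch taken⟩
[2] xor  r2, r0, r0  →  {r0:0, r1:1, r2:0, r3:65533}
[5] xori  r1, r3, 15  →  {r0:0, r1:65522, r2:0, r3:65533}
[6] andi  r3, r1, 4  →  {r0:0, r1:65522, r2:0, r3:0}
[7] or   r2, r3, r3  →  {r0:0, r1:65522, r2:0, r3:0}
[8] ori   r1, r2, 2  →  {r0:0, r1:2, r2:0, r3:0}

7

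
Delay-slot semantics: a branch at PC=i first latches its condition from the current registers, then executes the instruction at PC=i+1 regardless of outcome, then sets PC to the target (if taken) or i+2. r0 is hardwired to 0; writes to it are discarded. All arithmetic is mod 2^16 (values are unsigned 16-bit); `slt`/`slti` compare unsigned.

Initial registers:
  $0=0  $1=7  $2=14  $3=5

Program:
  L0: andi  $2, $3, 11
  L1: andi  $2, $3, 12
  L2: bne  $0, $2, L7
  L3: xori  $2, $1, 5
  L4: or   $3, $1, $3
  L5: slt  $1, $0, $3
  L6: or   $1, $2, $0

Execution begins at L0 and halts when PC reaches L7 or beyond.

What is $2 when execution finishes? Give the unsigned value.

#0 andi  $2, $3, 11 ; 0/7/1/5
#1 andi  $2, $3, 12 ; 0/7/4/5
#2 bne  $0, $2, L7 ; 0/7/4/5 ; →target
#3 xori  $2, $1, 5 ; 0/7/2/5

2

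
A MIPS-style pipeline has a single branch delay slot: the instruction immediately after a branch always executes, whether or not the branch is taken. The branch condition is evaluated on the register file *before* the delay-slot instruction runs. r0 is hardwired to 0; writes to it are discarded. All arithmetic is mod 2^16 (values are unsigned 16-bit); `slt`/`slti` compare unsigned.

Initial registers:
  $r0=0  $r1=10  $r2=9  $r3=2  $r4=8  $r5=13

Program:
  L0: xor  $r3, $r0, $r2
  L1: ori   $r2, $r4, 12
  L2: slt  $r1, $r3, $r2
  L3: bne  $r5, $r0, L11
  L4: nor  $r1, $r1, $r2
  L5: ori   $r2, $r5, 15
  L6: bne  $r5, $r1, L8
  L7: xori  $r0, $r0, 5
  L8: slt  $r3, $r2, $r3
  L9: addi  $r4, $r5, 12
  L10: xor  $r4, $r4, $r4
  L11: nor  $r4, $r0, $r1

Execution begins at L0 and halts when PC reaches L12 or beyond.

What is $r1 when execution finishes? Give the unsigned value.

#0 xor  $r3, $r0, $r2 ; 0/10/9/9/8/13
#1 ori   $r2, $r4, 12 ; 0/10/12/9/8/13
#2 slt  $r1, $r3, $r2 ; 0/1/12/9/8/13
#3 bne  $r5, $r0, L11 ; 0/1/12/9/8/13 ; →target
#4 nor  $r1, $r1, $r2 ; 0/65522/12/9/8/13
#11 nor  $r4, $r0, $r1 ; 0/65522/12/9/13/13

65522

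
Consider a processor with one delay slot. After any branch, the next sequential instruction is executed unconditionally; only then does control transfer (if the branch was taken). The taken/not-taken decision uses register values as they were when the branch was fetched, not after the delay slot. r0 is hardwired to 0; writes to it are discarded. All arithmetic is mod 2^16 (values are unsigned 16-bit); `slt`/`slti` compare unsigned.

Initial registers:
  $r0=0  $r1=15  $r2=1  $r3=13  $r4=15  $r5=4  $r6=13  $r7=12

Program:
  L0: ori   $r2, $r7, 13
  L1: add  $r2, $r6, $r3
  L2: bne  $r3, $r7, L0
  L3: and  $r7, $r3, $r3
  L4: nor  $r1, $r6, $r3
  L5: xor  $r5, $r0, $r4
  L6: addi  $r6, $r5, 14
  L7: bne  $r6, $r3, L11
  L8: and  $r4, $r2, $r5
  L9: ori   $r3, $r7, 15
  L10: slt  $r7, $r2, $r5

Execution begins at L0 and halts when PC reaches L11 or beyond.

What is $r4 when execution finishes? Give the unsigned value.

10

#0 ori   $r2, $r7, 13 ; 0/15/13/13/15/4/13/12
#1 add  $r2, $r6, $r3 ; 0/15/26/13/15/4/13/12
#2 bne  $r3, $r7, L0 ; 0/15/26/13/15/4/13/12 ; →target
#3 and  $r7, $r3, $r3 ; 0/15/26/13/15/4/13/13
#0 ori   $r2, $r7, 13 ; 0/15/13/13/15/4/13/13
#1 add  $r2, $r6, $r3 ; 0/15/26/13/15/4/13/13
#2 bne  $r3, $r7, L0 ; 0/15/26/13/15/4/13/13 ; →fallthru
#3 and  $r7, $r3, $r3 ; 0/15/26/13/15/4/13/13
#4 nor  $r1, $r6, $r3 ; 0/65522/26/13/15/4/13/13
#5 xor  $r5, $r0, $r4 ; 0/65522/26/13/15/15/13/13
#6 addi  $r6, $r5, 14 ; 0/65522/26/13/15/15/29/13
#7 bne  $r6, $r3, L11 ; 0/65522/26/13/15/15/29/13 ; →target
#8 and  $r4, $r2, $r5 ; 0/65522/26/13/10/15/29/13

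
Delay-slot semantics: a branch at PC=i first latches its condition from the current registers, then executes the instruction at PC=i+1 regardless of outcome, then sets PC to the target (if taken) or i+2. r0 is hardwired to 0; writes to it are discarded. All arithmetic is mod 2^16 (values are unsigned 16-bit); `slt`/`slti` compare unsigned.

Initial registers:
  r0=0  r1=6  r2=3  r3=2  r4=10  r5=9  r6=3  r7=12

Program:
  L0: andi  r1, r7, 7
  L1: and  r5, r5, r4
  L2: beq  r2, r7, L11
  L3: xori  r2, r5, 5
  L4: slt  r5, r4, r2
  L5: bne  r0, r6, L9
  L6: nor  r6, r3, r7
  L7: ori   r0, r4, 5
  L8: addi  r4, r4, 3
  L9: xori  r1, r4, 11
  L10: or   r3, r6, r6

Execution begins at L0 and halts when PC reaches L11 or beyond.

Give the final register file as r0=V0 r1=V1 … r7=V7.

r0=0 r1=1 r2=13 r3=65521 r4=10 r5=1 r6=65521 r7=12

  step pc=0: andi  r1, r7, 7  regs=(0,4,3,2,10,9,3,12)
  step pc=1: and  r5, r5, r4  regs=(0,4,3,2,10,8,3,12)
  step pc=2: beq  r2, r7, L11  cond=F  regs=(0,4,3,2,10,8,3,12)
  step pc=3: xori  r2, r5, 5  regs=(0,4,13,2,10,8,3,12)
  step pc=4: slt  r5, r4, r2  regs=(0,4,13,2,10,1,3,12)
  step pc=5: bne  r0, r6, L9  cond=T  regs=(0,4,13,2,10,1,3,12)
  step pc=6: nor  r6, r3, r7  regs=(0,4,13,2,10,1,65521,12)
  step pc=9: xori  r1, r4, 11  regs=(0,1,13,2,10,1,65521,12)
  step pc=10: or   r3, r6, r6  regs=(0,1,13,65521,10,1,65521,12)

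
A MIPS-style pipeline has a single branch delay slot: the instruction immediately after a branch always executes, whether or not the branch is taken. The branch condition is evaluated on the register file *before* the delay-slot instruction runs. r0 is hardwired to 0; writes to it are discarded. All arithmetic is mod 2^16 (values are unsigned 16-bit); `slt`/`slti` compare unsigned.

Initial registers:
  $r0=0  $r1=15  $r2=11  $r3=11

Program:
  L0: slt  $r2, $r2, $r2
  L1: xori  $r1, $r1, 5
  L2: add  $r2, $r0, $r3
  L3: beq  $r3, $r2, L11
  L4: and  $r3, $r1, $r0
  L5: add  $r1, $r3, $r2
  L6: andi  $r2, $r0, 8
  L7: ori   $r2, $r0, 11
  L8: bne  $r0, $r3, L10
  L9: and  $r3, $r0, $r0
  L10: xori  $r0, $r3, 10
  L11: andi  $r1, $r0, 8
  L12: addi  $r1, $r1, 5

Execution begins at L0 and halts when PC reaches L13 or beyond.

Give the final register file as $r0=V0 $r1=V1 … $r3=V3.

$r0=0 $r1=5 $r2=11 $r3=0

[0] slt  $r2, $r2, $r2  →  {$r0:0, $r1:15, $r2:0, $r3:11}
[1] xori  $r1, $r1, 5  →  {$r0:0, $r1:10, $r2:0, $r3:11}
[2] add  $r2, $r0, $r3  →  {$r0:0, $r1:10, $r2:11, $r3:11}
[3] beq  $r3, $r2, L11  →  {$r0:0, $r1:10, $r2:11, $r3:11}  ⟨branch taken⟩
[4] and  $r3, $r1, $r0  →  {$r0:0, $r1:10, $r2:11, $r3:0}
[11] andi  $r1, $r0, 8  →  {$r0:0, $r1:0, $r2:11, $r3:0}
[12] addi  $r1, $r1, 5  →  {$r0:0, $r1:5, $r2:11, $r3:0}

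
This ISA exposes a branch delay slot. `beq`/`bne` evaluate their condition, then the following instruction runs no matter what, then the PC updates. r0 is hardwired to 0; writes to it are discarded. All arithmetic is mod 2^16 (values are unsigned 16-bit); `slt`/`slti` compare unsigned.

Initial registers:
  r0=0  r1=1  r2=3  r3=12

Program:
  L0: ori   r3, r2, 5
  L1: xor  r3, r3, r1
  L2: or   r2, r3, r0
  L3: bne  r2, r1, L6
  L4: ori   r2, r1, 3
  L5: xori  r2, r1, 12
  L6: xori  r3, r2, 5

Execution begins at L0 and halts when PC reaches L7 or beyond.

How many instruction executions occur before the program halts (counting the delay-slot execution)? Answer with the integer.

6

PC=0  ori   r3, r2, 5        | r0=0 r1=1 r2=3 r3=7
PC=1  xor  r3, r3, r1        | r0=0 r1=1 r2=3 r3=6
PC=2  or   r2, r3, r0        | r0=0 r1=1 r2=6 r3=6
PC=3  bne  r2, r1, L6        | r0=0 r1=1 r2=6 r3=6  [TAKEN]
PC=4  ori   r2, r1, 3        | r0=0 r1=1 r2=3 r3=6
PC=6  xori  r3, r2, 5        | r0=0 r1=1 r2=3 r3=6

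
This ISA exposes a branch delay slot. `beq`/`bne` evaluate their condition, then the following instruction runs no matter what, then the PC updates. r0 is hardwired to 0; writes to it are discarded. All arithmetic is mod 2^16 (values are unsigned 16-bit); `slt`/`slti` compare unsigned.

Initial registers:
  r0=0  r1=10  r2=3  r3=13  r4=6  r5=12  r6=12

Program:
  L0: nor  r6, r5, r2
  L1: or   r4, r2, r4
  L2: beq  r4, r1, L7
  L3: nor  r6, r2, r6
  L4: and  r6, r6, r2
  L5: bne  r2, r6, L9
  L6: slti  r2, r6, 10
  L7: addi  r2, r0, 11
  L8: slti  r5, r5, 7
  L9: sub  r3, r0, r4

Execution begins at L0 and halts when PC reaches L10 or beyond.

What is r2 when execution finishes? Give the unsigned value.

1

PC=0  nor  r6, r5, r2        | r0=0 r1=10 r2=3 r3=13 r4=6 r5=12 r6=65520
PC=1  or   r4, r2, r4        | r0=0 r1=10 r2=3 r3=13 r4=7 r5=12 r6=65520
PC=2  beq  r4, r1, L7        | r0=0 r1=10 r2=3 r3=13 r4=7 r5=12 r6=65520  [not taken]
PC=3  nor  r6, r2, r6        | r0=0 r1=10 r2=3 r3=13 r4=7 r5=12 r6=12
PC=4  and  r6, r6, r2        | r0=0 r1=10 r2=3 r3=13 r4=7 r5=12 r6=0
PC=5  bne  r2, r6, L9        | r0=0 r1=10 r2=3 r3=13 r4=7 r5=12 r6=0  [TAKEN]
PC=6  slti  r2, r6, 10       | r0=0 r1=10 r2=1 r3=13 r4=7 r5=12 r6=0
PC=9  sub  r3, r0, r4        | r0=0 r1=10 r2=1 r3=65529 r4=7 r5=12 r6=0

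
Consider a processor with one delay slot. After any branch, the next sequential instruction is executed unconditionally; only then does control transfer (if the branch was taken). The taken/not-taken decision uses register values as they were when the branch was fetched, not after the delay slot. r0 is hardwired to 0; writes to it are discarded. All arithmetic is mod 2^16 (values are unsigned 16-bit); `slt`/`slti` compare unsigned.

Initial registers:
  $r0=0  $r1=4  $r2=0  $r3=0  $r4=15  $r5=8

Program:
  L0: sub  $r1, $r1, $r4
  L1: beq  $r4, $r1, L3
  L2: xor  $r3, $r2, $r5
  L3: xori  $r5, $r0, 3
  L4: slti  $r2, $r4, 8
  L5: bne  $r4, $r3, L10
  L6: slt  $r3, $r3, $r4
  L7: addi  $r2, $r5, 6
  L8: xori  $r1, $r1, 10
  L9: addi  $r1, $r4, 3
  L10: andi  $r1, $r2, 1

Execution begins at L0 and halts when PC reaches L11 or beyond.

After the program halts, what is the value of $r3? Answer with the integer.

#0 sub  $r1, $r1, $r4 ; 0/65525/0/0/15/8
#1 beq  $r4, $r1, L3 ; 0/65525/0/0/15/8 ; →fallthru
#2 xor  $r3, $r2, $r5 ; 0/65525/0/8/15/8
#3 xori  $r5, $r0, 3 ; 0/65525/0/8/15/3
#4 slti  $r2, $r4, 8 ; 0/65525/0/8/15/3
#5 bne  $r4, $r3, L10 ; 0/65525/0/8/15/3 ; →target
#6 slt  $r3, $r3, $r4 ; 0/65525/0/1/15/3
#10 andi  $r1, $r2, 1 ; 0/0/0/1/15/3

1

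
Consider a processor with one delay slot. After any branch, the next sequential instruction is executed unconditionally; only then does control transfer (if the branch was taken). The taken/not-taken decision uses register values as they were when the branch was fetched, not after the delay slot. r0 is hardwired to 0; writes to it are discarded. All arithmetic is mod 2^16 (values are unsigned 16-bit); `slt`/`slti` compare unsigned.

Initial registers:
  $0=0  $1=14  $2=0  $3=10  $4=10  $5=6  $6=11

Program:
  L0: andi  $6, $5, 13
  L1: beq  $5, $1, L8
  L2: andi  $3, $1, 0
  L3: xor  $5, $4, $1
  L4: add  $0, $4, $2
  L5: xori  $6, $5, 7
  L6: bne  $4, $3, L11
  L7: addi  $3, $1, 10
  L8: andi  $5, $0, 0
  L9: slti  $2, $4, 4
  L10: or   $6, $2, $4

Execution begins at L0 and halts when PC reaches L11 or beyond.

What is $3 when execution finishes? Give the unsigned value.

  step pc=0: andi  $6, $5, 13  regs=(0,14,0,10,10,6,4)
  step pc=1: beq  $5, $1, L8  cond=F  regs=(0,14,0,10,10,6,4)
  step pc=2: andi  $3, $1, 0  regs=(0,14,0,0,10,6,4)
  step pc=3: xor  $5, $4, $1  regs=(0,14,0,0,10,4,4)
  step pc=4: add  $0, $4, $2  regs=(0,14,0,0,10,4,4)
  step pc=5: xori  $6, $5, 7  regs=(0,14,0,0,10,4,3)
  step pc=6: bne  $4, $3, L11  cond=T  regs=(0,14,0,0,10,4,3)
  step pc=7: addi  $3, $1, 10  regs=(0,14,0,24,10,4,3)

24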